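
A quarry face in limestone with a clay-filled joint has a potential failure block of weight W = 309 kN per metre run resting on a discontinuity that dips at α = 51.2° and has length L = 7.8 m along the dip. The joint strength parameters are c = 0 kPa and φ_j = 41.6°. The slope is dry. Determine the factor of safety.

Resolving the block weight along and normal to the plane and applying the Mohr–Coulomb strength on the joint:
N' = W cosα = 309·cos51.2° = 193.6 kN/m
Driving force T = W sinα = 309·sin51.2° = 240.8 kN/m
Resisting force R = c·L + N'·tanφ_j = 0·7.8 + 193.6·tan41.6° = 0.0 + 171.9 = 171.9 kN/m
FS = R / T = 171.9 / 240.8 = 0.714

FS = 0.71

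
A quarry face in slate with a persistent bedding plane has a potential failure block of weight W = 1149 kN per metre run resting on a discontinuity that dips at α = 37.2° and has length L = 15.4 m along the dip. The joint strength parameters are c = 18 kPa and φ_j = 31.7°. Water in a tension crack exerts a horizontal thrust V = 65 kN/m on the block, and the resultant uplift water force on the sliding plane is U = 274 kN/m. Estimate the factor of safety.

FS = 0.87

Resolving the block weight along and normal to the plane and applying the Mohr–Coulomb strength on the joint:
N' = W cosα − U − V sinα = 1149·cos37.2° − 274 − 65·sin37.2° = 601.9 kN/m
Driving force T = W sinα + V cosα = 1149·sin37.2° + 65·cos37.2° = 746.5 kN/m
Resisting force R = c·L + N'·tanφ_j = 18·15.4 + 601.9·tan31.7° = 277.2 + 371.7 = 648.9 kN/m
FS = R / T = 648.9 / 746.5 = 0.869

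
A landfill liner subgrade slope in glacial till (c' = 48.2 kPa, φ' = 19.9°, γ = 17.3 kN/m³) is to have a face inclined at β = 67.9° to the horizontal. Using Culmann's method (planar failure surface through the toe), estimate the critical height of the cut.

Culmann's analysis gives the critical failure plane at α_cr = (β + φ')/2 = (67.9 + 19.9)/2 = 43.9°, and the critical height
H_c = (4c'/γ) · sinβ cosφ' / [1 − cos(β − φ')]
    = (4·48.2/17.3) · sin67.9°·cos19.9° / [1 − cos(48.0°)]
    = 11.145 · 0.9265·0.9403 / [1 − 0.6691]
    = 11.145 · 0.8712 / 0.3309
    = 29.34 m

H_c = 29.34 m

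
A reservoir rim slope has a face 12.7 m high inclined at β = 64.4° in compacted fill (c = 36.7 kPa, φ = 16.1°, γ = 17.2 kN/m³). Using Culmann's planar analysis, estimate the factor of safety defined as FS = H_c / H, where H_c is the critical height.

FS = 1.74

H_c = (4c/γ) · sinβ cosφ / [1 − cos(β − φ)]
    = (4·36.7/17.2) · sin64.4°·cos16.1° / [1 − cos48.3°]
    = 8.535 · 0.8665 / 0.3348 = 22.09 m
FS = H_c / H = 22.09 / 12.7 = 1.739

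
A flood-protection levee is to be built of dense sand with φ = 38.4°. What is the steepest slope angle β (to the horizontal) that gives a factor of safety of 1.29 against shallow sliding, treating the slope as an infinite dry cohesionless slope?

For an infinite dry cohesionless slope FS = tanφ/tanβ, so tanβ = tanφ / FS.
tanβ = tan38.4° / 1.29 = 0.7926 / 1.29 = 0.6144
β = arctan(0.6144) = 31.57°

β = 31.6°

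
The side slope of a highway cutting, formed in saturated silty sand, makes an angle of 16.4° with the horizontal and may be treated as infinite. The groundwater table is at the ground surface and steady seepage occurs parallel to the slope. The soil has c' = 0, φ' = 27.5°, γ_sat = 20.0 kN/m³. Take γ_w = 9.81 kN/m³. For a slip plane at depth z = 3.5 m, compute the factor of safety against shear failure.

With seepage parallel to the slope and the water table at the surface, the effective normal stress on the slip plane uses the buoyant unit weight γ' = γ_sat − γ_w while the driving shear stress uses γ_sat:
FS = [c' + γ' z cos²β tanφ'] / [γ_sat z sinβ cosβ]
(For c' = 0 this reduces to FS = (γ'/γ_sat)·tanφ'/tanβ.)
γ' = 20.0 − 9.81 = 10.19 kN/m³
Numerator = 0.0 + 10.19·3.5·cos²16.4°·tan27.5° = 0.0 + 10.19·3.5·0.9203·0.5206 = 17.086 kPa
Denominator = 20.0·3.5·sin16.4°·cos16.4° = 20.0·3.5·0.2823·0.9593 = 18.960 kPa
FS = 17.086 / 18.960 = 0.901

FS = 0.90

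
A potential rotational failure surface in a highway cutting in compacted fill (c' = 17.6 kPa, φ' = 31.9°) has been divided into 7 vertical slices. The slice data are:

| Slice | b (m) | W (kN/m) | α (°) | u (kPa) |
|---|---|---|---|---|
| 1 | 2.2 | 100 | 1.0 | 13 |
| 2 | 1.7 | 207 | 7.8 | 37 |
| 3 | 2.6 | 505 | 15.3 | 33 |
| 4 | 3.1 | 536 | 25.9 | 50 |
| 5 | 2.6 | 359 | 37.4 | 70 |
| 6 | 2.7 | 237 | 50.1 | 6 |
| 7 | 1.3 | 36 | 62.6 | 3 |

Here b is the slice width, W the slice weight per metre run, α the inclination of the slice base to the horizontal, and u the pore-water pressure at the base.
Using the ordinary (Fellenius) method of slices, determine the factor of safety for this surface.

Ordinary method of slices: FS = Σ[c'·Δl_i + (W_i cosα_i − u_i·Δl_i)·tanφ'] / Σ W_i sinα_i, with Δl_i = b_i / cosα_i.
Slice 1: Δl = 2.2/cos1.0° = 2.200 m; N'_1 = 100·cos1.0° − 13·2.200 = 71.4; c'Δl = 38.73; W sinα = 1.7
Slice 2: Δl = 1.7/cos7.8° = 1.716 m; N'_2 = 207·cos7.8° − 37·1.716 = 141.6; c'Δl = 30.20; W sinα = 28.1
Slice 3: Δl = 2.6/cos15.3° = 2.696 m; N'_3 = 505·cos15.3° − 33·2.696 = 398.1; c'Δl = 47.44; W sinα = 133.3
Slice 4: Δl = 3.1/cos25.9° = 3.446 m; N'_4 = 536·cos25.9° − 50·3.446 = 309.9; c'Δl = 60.65; W sinα = 234.1
Slice 5: Δl = 2.6/cos37.4° = 3.273 m; N'_5 = 359·cos37.4° − 70·3.273 = 56.1; c'Δl = 57.60; W sinα = 218.0
Slice 6: Δl = 2.7/cos50.1° = 4.209 m; N'_6 = 237·cos50.1° − 6·4.209 = 126.8; c'Δl = 74.08; W sinα = 181.8
Slice 7: Δl = 1.3/cos62.6° = 2.825 m; N'_7 = 36·cos62.6° − 3·2.825 = 8.1; c'Δl = 49.72; W sinα = 32.0
Σc'Δl = 358.4 kN/m; ΣN' = 1111.9 kN/m; ΣW sinα = 829.0 kN/m
Resisting = 358.4 + 1111.9·tan31.9° = 358.4 + 692.1 = 1050.5 kN/m
FS = 1050.5 / 829.0 = 1.267

FS = 1.27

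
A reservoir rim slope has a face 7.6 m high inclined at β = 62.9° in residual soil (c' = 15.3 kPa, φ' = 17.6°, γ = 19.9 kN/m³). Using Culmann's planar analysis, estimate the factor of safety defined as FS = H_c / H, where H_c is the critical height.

H_c = (4c'/γ) · sinβ cosφ' / [1 − cos(β − φ')]
    = (4·15.3/19.9) · sin62.9°·cos17.6° / [1 − cos45.3°]
    = 3.075 · 0.8485 / 0.2966 = 8.80 m
FS = H_c / H = 8.80 / 7.6 = 1.158

FS = 1.16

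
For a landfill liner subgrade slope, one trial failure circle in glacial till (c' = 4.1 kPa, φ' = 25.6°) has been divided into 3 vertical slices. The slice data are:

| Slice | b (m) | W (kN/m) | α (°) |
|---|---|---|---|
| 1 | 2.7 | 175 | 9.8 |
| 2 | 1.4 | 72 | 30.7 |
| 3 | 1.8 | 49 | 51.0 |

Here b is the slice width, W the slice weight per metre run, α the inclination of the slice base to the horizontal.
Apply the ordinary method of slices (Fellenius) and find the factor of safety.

FS = 1.50

Ordinary method of slices: FS = Σ[c'·Δl_i + (W_i cosα_i)·tanφ'] / Σ W_i sinα_i, with Δl_i = b_i / cosα_i.
Slice 1: Δl = 2.7/cos9.8° = 2.740 m; N'_1 = 175·cos9.8° = 172.4; c'Δl = 11.23; W sinα = 29.8
Slice 2: Δl = 1.4/cos30.7° = 1.628 m; N'_2 = 72·cos30.7° = 61.9; c'Δl = 6.68; W sinα = 36.8
Slice 3: Δl = 1.8/cos51.0° = 2.860 m; N'_3 = 49·cos51.0° = 30.8; c'Δl = 11.73; W sinα = 38.1
Σc'Δl = 29.6 kN/m; ΣN' = 265.2 kN/m; ΣW sinα = 104.6 kN/m
Resisting = 29.6 + 265.2·tan25.6° = 29.6 + 127.1 = 156.7 kN/m
FS = 156.7 / 104.6 = 1.498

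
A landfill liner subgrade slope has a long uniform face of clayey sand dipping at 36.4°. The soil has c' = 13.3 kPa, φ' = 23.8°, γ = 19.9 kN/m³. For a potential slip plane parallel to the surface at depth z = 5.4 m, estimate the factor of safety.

For an infinite slope with a slip plane parallel to the surface (no pore pressure): FS = [c' + γz cos²β tanφ'] / [γz sinβ cosβ].
γz = 19.9·5.4 = 107.46 kN/m²
Numerator = 13.3 + 107.46·cos²36.4°·tan23.8° = 13.3 + 107.46·0.6479·0.4411 = 44.005 kPa
Denominator = 107.46·sin36.4°·cos36.4° = 107.46·0.5934·0.8049 = 51.327 kPa
FS = 44.005 / 51.327 = 0.857

FS = 0.86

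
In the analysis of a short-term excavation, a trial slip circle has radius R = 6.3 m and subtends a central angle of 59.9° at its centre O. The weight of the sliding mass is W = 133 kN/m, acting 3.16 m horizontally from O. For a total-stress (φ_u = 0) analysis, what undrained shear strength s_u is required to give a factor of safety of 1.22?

FS = s_u·L_a·R / (W·d), so s_u = FS·W·d / (L_a·R).
Arc length L_a = R·θ = 6.3·(59.9°·π/180) = 6.3·1.0455 = 6.59 m
s_u = 1.22·133·3.16 / (6.59·6.3) = 512.7 / 41.49 = 12.36 kPa

s_u = 12.4 kPa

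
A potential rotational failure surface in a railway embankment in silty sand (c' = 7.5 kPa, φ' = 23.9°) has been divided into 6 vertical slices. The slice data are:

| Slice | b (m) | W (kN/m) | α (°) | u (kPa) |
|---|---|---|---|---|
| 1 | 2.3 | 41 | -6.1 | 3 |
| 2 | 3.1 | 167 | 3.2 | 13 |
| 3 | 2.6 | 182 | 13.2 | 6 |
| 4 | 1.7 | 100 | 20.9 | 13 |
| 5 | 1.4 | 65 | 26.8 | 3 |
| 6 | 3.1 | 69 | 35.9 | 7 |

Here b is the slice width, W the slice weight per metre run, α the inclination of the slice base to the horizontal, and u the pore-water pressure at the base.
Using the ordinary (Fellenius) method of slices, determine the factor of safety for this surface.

Ordinary method of slices: FS = Σ[c'·Δl_i + (W_i cosα_i − u_i·Δl_i)·tanφ'] / Σ W_i sinα_i, with Δl_i = b_i / cosα_i.
Slice 1: Δl = 2.3/cos(-6.1°) = 2.313 m; N'_1 = 41·cos(-6.1°) − 3·2.313 = 33.8; c'Δl = 17.35; W sinα = -4.4
Slice 2: Δl = 3.1/cos3.2° = 3.105 m; N'_2 = 167·cos3.2° − 13·3.105 = 126.4; c'Δl = 23.29; W sinα = 9.3
Slice 3: Δl = 2.6/cos13.2° = 2.671 m; N'_3 = 182·cos13.2° − 6·2.671 = 161.2; c'Δl = 20.03; W sinα = 41.6
Slice 4: Δl = 1.7/cos20.9° = 1.820 m; N'_4 = 100·cos20.9° − 13·1.820 = 69.8; c'Δl = 13.65; W sinα = 35.7
Slice 5: Δl = 1.4/cos26.8° = 1.568 m; N'_5 = 65·cos26.8° − 3·1.568 = 53.3; c'Δl = 11.76; W sinα = 29.3
Slice 6: Δl = 3.1/cos35.9° = 3.827 m; N'_6 = 69·cos35.9° − 7·3.827 = 29.1; c'Δl = 28.70; W sinα = 40.5
Σc'Δl = 114.8 kN/m; ΣN' = 473.6 kN/m; ΣW sinα = 152.0 kN/m
Resisting = 114.8 + 473.6·tan23.9° = 114.8 + 209.9 = 324.6 kN/m
FS = 324.6 / 152.0 = 2.136

FS = 2.14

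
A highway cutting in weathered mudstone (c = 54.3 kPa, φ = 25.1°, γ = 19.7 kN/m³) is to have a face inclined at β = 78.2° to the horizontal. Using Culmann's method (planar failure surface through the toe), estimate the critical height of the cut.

H_c = 24.46 m

Culmann's analysis gives the critical failure plane at α_cr = (β + φ)/2 = (78.2 + 25.1)/2 = 51.7°, and the critical height
H_c = (4c/γ) · sinβ cosφ / [1 − cos(β − φ)]
    = (4·54.3/19.7) · sin78.2°·cos25.1° / [1 − cos(53.1°)]
    = 11.025 · 0.9789·0.9056 / [1 − 0.6004]
    = 11.025 · 0.8864 / 0.3996
    = 24.46 m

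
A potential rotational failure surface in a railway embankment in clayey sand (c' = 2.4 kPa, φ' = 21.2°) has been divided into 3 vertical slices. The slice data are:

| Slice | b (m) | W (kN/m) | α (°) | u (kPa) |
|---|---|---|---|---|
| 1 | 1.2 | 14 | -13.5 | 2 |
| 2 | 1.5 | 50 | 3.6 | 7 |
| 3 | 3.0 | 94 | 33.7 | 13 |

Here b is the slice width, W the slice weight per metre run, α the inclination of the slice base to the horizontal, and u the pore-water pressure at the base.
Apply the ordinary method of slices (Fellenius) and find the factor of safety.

Ordinary method of slices: FS = Σ[c'·Δl_i + (W_i cosα_i − u_i·Δl_i)·tanφ'] / Σ W_i sinα_i, with Δl_i = b_i / cosα_i.
Slice 1: Δl = 1.2/cos(-13.5°) = 1.234 m; N'_1 = 14·cos(-13.5°) − 2·1.234 = 11.1; c'Δl = 2.96; W sinα = -3.3
Slice 2: Δl = 1.5/cos3.6° = 1.503 m; N'_2 = 50·cos3.6° − 7·1.503 = 39.4; c'Δl = 3.61; W sinα = 3.1
Slice 3: Δl = 3.0/cos33.7° = 3.606 m; N'_3 = 94·cos33.7° − 13·3.606 = 31.3; c'Δl = 8.65; W sinα = 52.2
Σc'Δl = 15.2 kN/m; ΣN' = 81.9 kN/m; ΣW sinα = 52.0 kN/m
Resisting = 15.2 + 81.9·tan21.2° = 15.2 + 31.7 = 47.0 kN/m
FS = 47.0 / 52.0 = 0.903

FS = 0.90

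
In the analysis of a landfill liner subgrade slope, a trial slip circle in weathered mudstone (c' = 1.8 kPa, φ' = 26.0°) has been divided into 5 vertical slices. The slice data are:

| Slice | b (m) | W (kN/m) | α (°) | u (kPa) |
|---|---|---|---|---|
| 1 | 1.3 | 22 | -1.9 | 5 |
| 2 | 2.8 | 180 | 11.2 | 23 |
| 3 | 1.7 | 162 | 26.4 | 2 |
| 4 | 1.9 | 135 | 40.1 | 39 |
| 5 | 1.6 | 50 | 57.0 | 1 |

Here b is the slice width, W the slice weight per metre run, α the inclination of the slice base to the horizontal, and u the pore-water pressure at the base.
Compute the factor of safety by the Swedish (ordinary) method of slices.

Ordinary method of slices: FS = Σ[c'·Δl_i + (W_i cosα_i − u_i·Δl_i)·tanφ'] / Σ W_i sinα_i, with Δl_i = b_i / cosα_i.
Slice 1: Δl = 1.3/cos(-1.9°) = 1.301 m; N'_1 = 22·cos(-1.9°) − 5·1.301 = 15.5; c'Δl = 2.34; W sinα = -0.7
Slice 2: Δl = 2.8/cos11.2° = 2.854 m; N'_2 = 180·cos11.2° − 23·2.854 = 110.9; c'Δl = 5.14; W sinα = 35.0
Slice 3: Δl = 1.7/cos26.4° = 1.898 m; N'_3 = 162·cos26.4° − 2·1.898 = 141.3; c'Δl = 3.42; W sinα = 72.0
Slice 4: Δl = 1.9/cos40.1° = 2.484 m; N'_4 = 135·cos40.1° − 39·2.484 = 6.4; c'Δl = 4.47; W sinα = 87.0
Slice 5: Δl = 1.6/cos57.0° = 2.938 m; N'_5 = 50·cos57.0° − 1·2.938 = 24.3; c'Δl = 5.29; W sinα = 41.9
Σc'Δl = 20.7 kN/m; ΣN' = 298.4 kN/m; ΣW sinα = 235.2 kN/m
Resisting = 20.7 + 298.4·tan26.0° = 20.7 + 145.5 = 166.2 kN/m
FS = 166.2 / 235.2 = 0.707

FS = 0.71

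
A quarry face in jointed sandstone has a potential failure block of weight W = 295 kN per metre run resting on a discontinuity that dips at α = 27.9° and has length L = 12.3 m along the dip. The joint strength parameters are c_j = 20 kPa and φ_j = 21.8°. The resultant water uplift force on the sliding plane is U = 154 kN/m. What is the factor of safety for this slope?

Resolving the block weight along and normal to the plane and applying the Mohr–Coulomb strength on the joint:
N' = W cosα − U = 295·cos27.9° − 154 = 106.7 kN/m
Driving force T = W sinα = 295·sin27.9° = 138.0 kN/m
Resisting force R = c_j·L + N'·tanφ_j = 20·12.3 + 106.7·tan21.8° = 246.0 + 42.7 = 288.7 kN/m
FS = R / T = 288.7 / 138.0 = 2.091

FS = 2.09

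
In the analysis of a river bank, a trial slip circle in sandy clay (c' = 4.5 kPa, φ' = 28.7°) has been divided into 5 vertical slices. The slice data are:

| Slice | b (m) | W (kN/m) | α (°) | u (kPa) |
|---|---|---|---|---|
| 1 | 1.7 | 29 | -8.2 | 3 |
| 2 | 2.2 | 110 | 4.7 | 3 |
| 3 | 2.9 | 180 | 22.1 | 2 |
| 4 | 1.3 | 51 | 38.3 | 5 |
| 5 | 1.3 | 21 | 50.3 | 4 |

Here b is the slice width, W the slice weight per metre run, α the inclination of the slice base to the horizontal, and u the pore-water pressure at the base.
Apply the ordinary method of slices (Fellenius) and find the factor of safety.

Ordinary method of slices: FS = Σ[c'·Δl_i + (W_i cosα_i − u_i·Δl_i)·tanφ'] / Σ W_i sinα_i, with Δl_i = b_i / cosα_i.
Slice 1: Δl = 1.7/cos(-8.2°) = 1.718 m; N'_1 = 29·cos(-8.2°) − 3·1.718 = 23.6; c'Δl = 7.73; W sinα = -4.1
Slice 2: Δl = 2.2/cos4.7° = 2.207 m; N'_2 = 110·cos4.7° − 3·2.207 = 103.0; c'Δl = 9.93; W sinα = 9.0
Slice 3: Δl = 2.9/cos22.1° = 3.130 m; N'_3 = 180·cos22.1° − 2·3.130 = 160.5; c'Δl = 14.08; W sinα = 67.7
Slice 4: Δl = 1.3/cos38.3° = 1.657 m; N'_4 = 51·cos38.3° − 5·1.657 = 31.7; c'Δl = 7.45; W sinα = 31.6
Slice 5: Δl = 1.3/cos50.3° = 2.035 m; N'_5 = 21·cos50.3° − 4·2.035 = 5.3; c'Δl = 9.16; W sinα = 16.2
Σc'Δl = 48.4 kN/m; ΣN' = 324.1 kN/m; ΣW sinα = 120.4 kN/m
Resisting = 48.4 + 324.1·tan28.7° = 48.4 + 177.4 = 225.8 kN/m
FS = 225.8 / 120.4 = 1.876

FS = 1.88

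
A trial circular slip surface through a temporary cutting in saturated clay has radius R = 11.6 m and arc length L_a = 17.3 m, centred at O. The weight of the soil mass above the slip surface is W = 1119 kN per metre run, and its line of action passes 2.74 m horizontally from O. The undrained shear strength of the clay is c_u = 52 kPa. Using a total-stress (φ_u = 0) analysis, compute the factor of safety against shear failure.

Taking moments about the centre O, the resisting moment is provided by the undrained shear strength acting along the arc:
M_R = c_u·L_a·R = 52·17.30·11.6 = 10435.4 kN·m/m
M_D = W·d = 1119·2.74 = 3066.1 kN·m/m
FS = M_R / M_D = 10435.4 / 3066.1 = 3.404

FS = 3.40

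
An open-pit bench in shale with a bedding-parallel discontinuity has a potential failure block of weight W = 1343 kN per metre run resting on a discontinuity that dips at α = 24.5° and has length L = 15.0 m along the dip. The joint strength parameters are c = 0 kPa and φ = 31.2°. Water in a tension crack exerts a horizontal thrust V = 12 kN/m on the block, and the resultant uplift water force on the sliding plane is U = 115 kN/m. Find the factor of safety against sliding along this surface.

Resolving the block weight along and normal to the plane and applying the Mohr–Coulomb strength on the joint:
N' = W cosα − U − V sinα = 1343·cos24.5° − 115 − 12·sin24.5° = 1102.1 kN/m
Driving force T = W sinα + V cosα = 1343·sin24.5° + 12·cos24.5° = 567.9 kN/m
Resisting force R = c·L + N'·tanφ = 0·15.0 + 1102.1·tan31.2° = 0.0 + 667.5 = 667.5 kN/m
FS = R / T = 667.5 / 567.9 = 1.175

FS = 1.18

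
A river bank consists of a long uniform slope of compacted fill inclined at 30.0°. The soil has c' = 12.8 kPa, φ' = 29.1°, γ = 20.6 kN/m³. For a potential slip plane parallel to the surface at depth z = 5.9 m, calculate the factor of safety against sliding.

FS = 1.21

For an infinite slope with a slip plane parallel to the surface (no pore pressure): FS = [c' + γz cos²β tanφ'] / [γz sinβ cosβ].
γz = 20.6·5.9 = 121.54 kN/m²
Numerator = 12.8 + 121.54·cos²30.0°·tan29.1° = 12.8 + 121.54·0.7500·0.5566 = 63.536 kPa
Denominator = 121.54·sin30.0°·cos30.0° = 121.54·0.5000·0.8660 = 52.628 kPa
FS = 63.536 / 52.628 = 1.207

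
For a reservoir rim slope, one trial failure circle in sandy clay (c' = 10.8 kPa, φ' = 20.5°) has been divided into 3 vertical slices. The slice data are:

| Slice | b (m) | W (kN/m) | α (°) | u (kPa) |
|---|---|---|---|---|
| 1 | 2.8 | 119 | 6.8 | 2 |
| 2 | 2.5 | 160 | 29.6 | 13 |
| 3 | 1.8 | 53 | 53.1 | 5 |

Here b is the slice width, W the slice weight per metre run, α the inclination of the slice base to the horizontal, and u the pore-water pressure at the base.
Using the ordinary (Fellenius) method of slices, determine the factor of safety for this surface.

Ordinary method of slices: FS = Σ[c'·Δl_i + (W_i cosα_i − u_i·Δl_i)·tanφ'] / Σ W_i sinα_i, with Δl_i = b_i / cosα_i.
Slice 1: Δl = 2.8/cos6.8° = 2.820 m; N'_1 = 119·cos6.8° − 2·2.820 = 112.5; c'Δl = 30.45; W sinα = 14.1
Slice 2: Δl = 2.5/cos29.6° = 2.875 m; N'_2 = 160·cos29.6° − 13·2.875 = 101.7; c'Δl = 31.05; W sinα = 79.0
Slice 3: Δl = 1.8/cos53.1° = 2.998 m; N'_3 = 53·cos53.1° − 5·2.998 = 16.8; c'Δl = 32.38; W sinα = 42.4
Σc'Δl = 93.9 kN/m; ΣN' = 231.1 kN/m; ΣW sinα = 135.5 kN/m
Resisting = 93.9 + 231.1·tan20.5° = 93.9 + 86.4 = 180.3 kN/m
FS = 180.3 / 135.5 = 1.330

FS = 1.33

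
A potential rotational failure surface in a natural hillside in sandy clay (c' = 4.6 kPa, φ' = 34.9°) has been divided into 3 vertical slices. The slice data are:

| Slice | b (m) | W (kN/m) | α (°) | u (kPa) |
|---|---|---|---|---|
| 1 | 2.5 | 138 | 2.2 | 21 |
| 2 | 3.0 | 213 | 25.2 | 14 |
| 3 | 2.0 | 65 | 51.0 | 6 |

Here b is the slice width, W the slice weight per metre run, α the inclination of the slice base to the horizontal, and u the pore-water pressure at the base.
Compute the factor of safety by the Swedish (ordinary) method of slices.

Ordinary method of slices: FS = Σ[c'·Δl_i + (W_i cosα_i − u_i·Δl_i)·tanφ'] / Σ W_i sinα_i, with Δl_i = b_i / cosα_i.
Slice 1: Δl = 2.5/cos2.2° = 2.502 m; N'_1 = 138·cos2.2° − 21·2.502 = 85.4; c'Δl = 11.51; W sinα = 5.3
Slice 2: Δl = 3.0/cos25.2° = 3.316 m; N'_2 = 213·cos25.2° − 14·3.316 = 146.3; c'Δl = 15.25; W sinα = 90.7
Slice 3: Δl = 2.0/cos51.0° = 3.178 m; N'_3 = 65·cos51.0° − 6·3.178 = 21.8; c'Δl = 14.62; W sinα = 50.5
Σc'Δl = 41.4 kN/m; ΣN' = 253.5 kN/m; ΣW sinα = 146.5 kN/m
Resisting = 41.4 + 253.5·tan34.9° = 41.4 + 176.8 = 218.2 kN/m
FS = 218.2 / 146.5 = 1.490

FS = 1.49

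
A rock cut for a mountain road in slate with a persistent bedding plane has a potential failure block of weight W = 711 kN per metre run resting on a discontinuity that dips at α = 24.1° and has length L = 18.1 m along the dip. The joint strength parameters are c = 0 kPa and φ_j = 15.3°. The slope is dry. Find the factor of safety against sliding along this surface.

FS = 0.61

Resolving the block weight along and normal to the plane and applying the Mohr–Coulomb strength on the joint:
N' = W cosα = 711·cos24.1° = 649.0 kN/m
Driving force T = W sinα = 711·sin24.1° = 290.3 kN/m
Resisting force R = c·L + N'·tanφ_j = 0·18.1 + 649.0·tan15.3° = 0.0 + 177.6 = 177.6 kN/m
FS = R / T = 177.6 / 290.3 = 0.612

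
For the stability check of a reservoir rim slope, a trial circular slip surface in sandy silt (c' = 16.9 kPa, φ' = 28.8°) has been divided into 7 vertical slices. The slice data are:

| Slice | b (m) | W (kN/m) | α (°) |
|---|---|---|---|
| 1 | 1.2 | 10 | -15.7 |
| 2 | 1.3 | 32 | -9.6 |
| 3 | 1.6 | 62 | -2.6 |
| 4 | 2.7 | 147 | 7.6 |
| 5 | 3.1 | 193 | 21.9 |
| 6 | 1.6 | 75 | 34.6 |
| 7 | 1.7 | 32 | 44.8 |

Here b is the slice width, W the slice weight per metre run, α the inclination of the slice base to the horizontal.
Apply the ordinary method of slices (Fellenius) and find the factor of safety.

FS = 3.62

Ordinary method of slices: FS = Σ[c'·Δl_i + (W_i cosα_i)·tanφ'] / Σ W_i sinα_i, with Δl_i = b_i / cosα_i.
Slice 1: Δl = 1.2/cos(-15.7°) = 1.247 m; N'_1 = 10·cos(-15.7°) = 9.6; c'Δl = 21.07; W sinα = -2.7
Slice 2: Δl = 1.3/cos(-9.6°) = 1.318 m; N'_2 = 32·cos(-9.6°) = 31.6; c'Δl = 22.28; W sinα = -5.3
Slice 3: Δl = 1.6/cos(-2.6°) = 1.602 m; N'_3 = 62·cos(-2.6°) = 61.9; c'Δl = 27.07; W sinα = -2.8
Slice 4: Δl = 2.7/cos7.6° = 2.724 m; N'_4 = 147·cos7.6° = 145.7; c'Δl = 46.03; W sinα = 19.4
Slice 5: Δl = 3.1/cos21.9° = 3.341 m; N'_5 = 193·cos21.9° = 179.1; c'Δl = 56.46; W sinα = 72.0
Slice 6: Δl = 1.6/cos34.6° = 1.944 m; N'_6 = 75·cos34.6° = 61.7; c'Δl = 32.85; W sinα = 42.6
Slice 7: Δl = 1.7/cos44.8° = 2.396 m; N'_7 = 32·cos44.8° = 22.7; c'Δl = 40.49; W sinα = 22.5
Σc'Δl = 246.3 kN/m; ΣN' = 512.3 kN/m; ΣW sinα = 145.7 kN/m
Resisting = 246.3 + 512.3·tan28.8° = 246.3 + 281.7 = 527.9 kN/m
FS = 527.9 / 145.7 = 3.623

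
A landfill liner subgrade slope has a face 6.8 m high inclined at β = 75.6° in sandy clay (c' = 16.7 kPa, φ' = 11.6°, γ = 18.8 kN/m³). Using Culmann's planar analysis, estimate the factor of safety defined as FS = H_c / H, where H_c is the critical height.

H_c = (4c'/γ) · sinβ cosφ' / [1 − cos(β − φ')]
    = (4·16.7/18.8) · sin75.6°·cos11.6° / [1 − cos64.0°]
    = 3.553 · 0.9488 / 0.5616 = 6.00 m
FS = H_c / H = 6.00 / 6.8 = 0.883

FS = 0.88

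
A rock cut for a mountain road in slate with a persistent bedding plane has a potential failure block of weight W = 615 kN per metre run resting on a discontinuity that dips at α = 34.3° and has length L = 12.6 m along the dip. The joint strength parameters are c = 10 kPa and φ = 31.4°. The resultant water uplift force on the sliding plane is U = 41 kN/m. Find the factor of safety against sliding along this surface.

FS = 1.19

Resolving the block weight along and normal to the plane and applying the Mohr–Coulomb strength on the joint:
N' = W cosα − U = 615·cos34.3° − 41 = 467.1 kN/m
Driving force T = W sinα = 615·sin34.3° = 346.6 kN/m
Resisting force R = c·L + N'·tanφ = 10·12.6 + 467.1·tan31.4° = 126.0 + 285.1 = 411.1 kN/m
FS = R / T = 411.1 / 346.6 = 1.186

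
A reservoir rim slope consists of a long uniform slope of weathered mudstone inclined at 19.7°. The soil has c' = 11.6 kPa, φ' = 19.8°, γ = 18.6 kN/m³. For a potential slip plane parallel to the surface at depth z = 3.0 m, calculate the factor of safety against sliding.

FS = 1.66

For an infinite slope with a slip plane parallel to the surface (no pore pressure): FS = [c' + γz cos²β tanφ'] / [γz sinβ cosβ].
γz = 18.6·3.0 = 55.80 kN/m²
Numerator = 11.6 + 55.80·cos²19.7°·tan19.8° = 11.6 + 55.80·0.8864·0.3600 = 29.406 kPa
Denominator = 55.80·sin19.7°·cos19.7° = 55.80·0.3371·0.9415 = 17.709 kPa
FS = 29.406 / 17.709 = 1.661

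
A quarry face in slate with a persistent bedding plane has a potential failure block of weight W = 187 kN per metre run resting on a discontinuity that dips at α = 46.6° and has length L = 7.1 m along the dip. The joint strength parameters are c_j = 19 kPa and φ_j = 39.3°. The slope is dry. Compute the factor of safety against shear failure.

Resolving the block weight along and normal to the plane and applying the Mohr–Coulomb strength on the joint:
N' = W cosα = 187·cos46.6° = 128.5 kN/m
Driving force T = W sinα = 187·sin46.6° = 135.9 kN/m
Resisting force R = c_j·L + N'·tanφ_j = 19·7.1 + 128.5·tan39.3° = 134.9 + 105.2 = 240.1 kN/m
FS = R / T = 240.1 / 135.9 = 1.767

FS = 1.77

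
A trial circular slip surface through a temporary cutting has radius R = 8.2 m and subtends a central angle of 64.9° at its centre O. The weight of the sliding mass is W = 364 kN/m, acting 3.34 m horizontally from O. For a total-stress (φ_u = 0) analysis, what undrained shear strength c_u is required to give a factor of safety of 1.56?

c_u = 24.9 kPa

FS = c_u·L_a·R / (W·d), so c_u = FS·W·d / (L_a·R).
Arc length L_a = R·θ = 8.2·(64.9°·π/180) = 8.2·1.1327 = 9.29 m
c_u = 1.56·364·3.34 / (9.29·8.2) = 1896.6 / 76.16 = 24.90 kPa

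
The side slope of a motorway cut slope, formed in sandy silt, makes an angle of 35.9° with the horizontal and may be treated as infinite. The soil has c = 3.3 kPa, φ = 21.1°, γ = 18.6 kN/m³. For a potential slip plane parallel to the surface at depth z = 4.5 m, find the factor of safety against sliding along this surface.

FS = 0.62

For an infinite slope with a slip plane parallel to the surface (no pore pressure): FS = [c + γz cos²β tanφ] / [γz sinβ cosβ].
γz = 18.6·4.5 = 83.70 kN/m²
Numerator = 3.3 + 83.70·cos²35.9°·tan21.1° = 3.3 + 83.70·0.6562·0.3859 = 24.492 kPa
Denominator = 83.70·sin35.9°·cos35.9° = 83.70·0.5864·0.8100 = 39.756 kPa
FS = 24.492 / 39.756 = 0.616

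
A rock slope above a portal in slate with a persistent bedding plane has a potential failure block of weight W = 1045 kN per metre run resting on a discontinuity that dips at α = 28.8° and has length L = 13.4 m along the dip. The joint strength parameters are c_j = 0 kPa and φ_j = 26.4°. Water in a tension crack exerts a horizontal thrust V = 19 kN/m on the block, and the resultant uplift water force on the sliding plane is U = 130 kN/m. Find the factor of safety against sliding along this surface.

FS = 0.74

Resolving the block weight along and normal to the plane and applying the Mohr–Coulomb strength on the joint:
N' = W cosα − U − V sinα = 1045·cos28.8° − 130 − 19·sin28.8° = 776.6 kN/m
Driving force T = W sinα + V cosα = 1045·sin28.8° + 19·cos28.8° = 520.1 kN/m
Resisting force R = c_j·L + N'·tanφ_j = 0·13.4 + 776.6·tan26.4° = 0.0 + 385.5 = 385.5 kN/m
FS = R / T = 385.5 / 520.1 = 0.741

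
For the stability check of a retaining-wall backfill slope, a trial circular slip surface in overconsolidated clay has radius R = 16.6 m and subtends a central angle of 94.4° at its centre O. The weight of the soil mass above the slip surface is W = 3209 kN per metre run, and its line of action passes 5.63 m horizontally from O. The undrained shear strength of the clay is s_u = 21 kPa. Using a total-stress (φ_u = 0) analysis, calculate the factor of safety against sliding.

Taking moments about the centre O, the resisting moment is provided by the undrained shear strength acting along the arc:
Arc length L_a = R·θ = 16.6·(94.4°·π/180) = 16.6·1.6476 = 27.35 m
M_R = s_u·L_a·R = 21·27.35·16.6 = 9534.2 kN·m/m
M_D = W·d = 3209·5.63 = 18066.7 kN·m/m
FS = M_R / M_D = 9534.2 / 18066.7 = 0.528

FS = 0.53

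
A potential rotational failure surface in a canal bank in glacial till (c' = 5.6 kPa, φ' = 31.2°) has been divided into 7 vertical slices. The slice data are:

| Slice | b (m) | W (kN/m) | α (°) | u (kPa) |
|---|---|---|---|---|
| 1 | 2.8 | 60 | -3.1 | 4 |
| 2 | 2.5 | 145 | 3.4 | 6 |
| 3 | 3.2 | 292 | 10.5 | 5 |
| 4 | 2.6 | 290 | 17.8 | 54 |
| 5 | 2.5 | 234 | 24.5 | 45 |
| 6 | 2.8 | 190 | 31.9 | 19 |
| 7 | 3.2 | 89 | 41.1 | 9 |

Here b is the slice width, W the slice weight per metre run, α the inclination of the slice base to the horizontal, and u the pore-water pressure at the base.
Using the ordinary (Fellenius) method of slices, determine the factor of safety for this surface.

FS = 1.49

Ordinary method of slices: FS = Σ[c'·Δl_i + (W_i cosα_i − u_i·Δl_i)·tanφ'] / Σ W_i sinα_i, with Δl_i = b_i / cosα_i.
Slice 1: Δl = 2.8/cos(-3.1°) = 2.804 m; N'_1 = 60·cos(-3.1°) − 4·2.804 = 48.7; c'Δl = 15.70; W sinα = -3.2
Slice 2: Δl = 2.5/cos3.4° = 2.504 m; N'_2 = 145·cos3.4° − 6·2.504 = 129.7; c'Δl = 14.02; W sinα = 8.6
Slice 3: Δl = 3.2/cos10.5° = 3.254 m; N'_3 = 292·cos10.5° − 5·3.254 = 270.8; c'Δl = 18.23; W sinα = 53.2
Slice 4: Δl = 2.6/cos17.8° = 2.731 m; N'_4 = 290·cos17.8° − 54·2.731 = 128.7; c'Δl = 15.29; W sinα = 88.7
Slice 5: Δl = 2.5/cos24.5° = 2.747 m; N'_5 = 234·cos24.5° − 45·2.747 = 89.3; c'Δl = 15.39; W sinα = 97.0
Slice 6: Δl = 2.8/cos31.9° = 3.298 m; N'_6 = 190·cos31.9° − 19·3.298 = 98.6; c'Δl = 18.47; W sinα = 100.4
Slice 7: Δl = 3.2/cos41.1° = 4.246 m; N'_7 = 89·cos41.1° − 9·4.246 = 28.8; c'Δl = 23.78; W sinα = 58.5
Σc'Δl = 120.9 kN/m; ΣN' = 794.7 kN/m; ΣW sinα = 403.2 kN/m
Resisting = 120.9 + 794.7·tan31.2° = 120.9 + 481.3 = 602.2 kN/m
FS = 602.2 / 403.2 = 1.494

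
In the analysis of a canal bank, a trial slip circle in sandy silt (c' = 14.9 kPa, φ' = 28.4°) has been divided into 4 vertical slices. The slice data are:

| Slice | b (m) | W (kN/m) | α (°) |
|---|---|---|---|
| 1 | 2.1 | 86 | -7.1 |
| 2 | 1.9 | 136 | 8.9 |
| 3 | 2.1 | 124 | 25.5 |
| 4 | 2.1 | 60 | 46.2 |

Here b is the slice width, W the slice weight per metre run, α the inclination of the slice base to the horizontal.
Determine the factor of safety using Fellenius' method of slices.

FS = 3.19

Ordinary method of slices: FS = Σ[c'·Δl_i + (W_i cosα_i)·tanφ'] / Σ W_i sinα_i, with Δl_i = b_i / cosα_i.
Slice 1: Δl = 2.1/cos(-7.1°) = 2.116 m; N'_1 = 86·cos(-7.1°) = 85.3; c'Δl = 31.53; W sinα = -10.6
Slice 2: Δl = 1.9/cos8.9° = 1.923 m; N'_2 = 136·cos8.9° = 134.4; c'Δl = 28.66; W sinα = 21.0
Slice 3: Δl = 2.1/cos25.5° = 2.327 m; N'_3 = 124·cos25.5° = 111.9; c'Δl = 34.67; W sinα = 53.4
Slice 4: Δl = 2.1/cos46.2° = 3.034 m; N'_4 = 60·cos46.2° = 41.5; c'Δl = 45.21; W sinα = 43.3
Σc'Δl = 140.1 kN/m; ΣN' = 373.2 kN/m; ΣW sinα = 107.1 kN/m
Resisting = 140.1 + 373.2·tan28.4° = 140.1 + 201.8 = 341.8 kN/m
FS = 341.8 / 107.1 = 3.192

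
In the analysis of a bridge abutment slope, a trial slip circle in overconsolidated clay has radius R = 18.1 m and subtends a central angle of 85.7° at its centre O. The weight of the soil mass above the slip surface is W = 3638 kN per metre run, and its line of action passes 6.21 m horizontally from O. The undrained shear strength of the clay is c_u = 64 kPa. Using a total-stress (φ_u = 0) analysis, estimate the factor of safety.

FS = 1.39

Taking moments about the centre O, the resisting moment is provided by the undrained shear strength acting along the arc:
Arc length L_a = R·θ = 18.1·(85.7°·π/180) = 18.1·1.4957 = 27.07 m
M_R = c_u·L_a·R = 64·27.07·18.1 = 31361.4 kN·m/m
M_D = W·d = 3638·6.21 = 22592.0 kN·m/m
FS = M_R / M_D = 31361.4 / 22592.0 = 1.388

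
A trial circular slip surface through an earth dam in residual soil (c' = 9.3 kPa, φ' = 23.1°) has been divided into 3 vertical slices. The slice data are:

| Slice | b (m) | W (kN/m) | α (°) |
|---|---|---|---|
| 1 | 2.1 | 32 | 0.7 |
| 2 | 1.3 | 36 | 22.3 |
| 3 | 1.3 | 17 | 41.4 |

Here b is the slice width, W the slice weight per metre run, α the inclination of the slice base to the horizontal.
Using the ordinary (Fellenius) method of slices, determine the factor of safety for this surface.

FS = 3.24

Ordinary method of slices: FS = Σ[c'·Δl_i + (W_i cosα_i)·tanφ'] / Σ W_i sinα_i, with Δl_i = b_i / cosα_i.
Slice 1: Δl = 2.1/cos0.7° = 2.100 m; N'_1 = 32·cos0.7° = 32.0; c'Δl = 19.53; W sinα = 0.4
Slice 2: Δl = 1.3/cos22.3° = 1.405 m; N'_2 = 36·cos22.3° = 33.3; c'Δl = 13.07; W sinα = 13.7
Slice 3: Δl = 1.3/cos41.4° = 1.733 m; N'_3 = 17·cos41.4° = 12.8; c'Δl = 16.12; W sinα = 11.2
Σc'Δl = 48.7 kN/m; ΣN' = 78.1 kN/m; ΣW sinα = 25.3 kN/m
Resisting = 48.7 + 78.1·tan23.1° = 48.7 + 33.3 = 82.0 kN/m
FS = 82.0 / 25.3 = 3.242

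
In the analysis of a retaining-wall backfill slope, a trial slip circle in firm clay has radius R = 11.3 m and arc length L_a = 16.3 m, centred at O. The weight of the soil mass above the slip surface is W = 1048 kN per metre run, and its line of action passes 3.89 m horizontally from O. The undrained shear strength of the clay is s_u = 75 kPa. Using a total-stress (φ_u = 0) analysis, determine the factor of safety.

FS = 3.39

Taking moments about the centre O, the resisting moment is provided by the undrained shear strength acting along the arc:
M_R = s_u·L_a·R = 75·16.30·11.3 = 13814.2 kN·m/m
M_D = W·d = 1048·3.89 = 4076.7 kN·m/m
FS = M_R / M_D = 13814.2 / 4076.7 = 3.389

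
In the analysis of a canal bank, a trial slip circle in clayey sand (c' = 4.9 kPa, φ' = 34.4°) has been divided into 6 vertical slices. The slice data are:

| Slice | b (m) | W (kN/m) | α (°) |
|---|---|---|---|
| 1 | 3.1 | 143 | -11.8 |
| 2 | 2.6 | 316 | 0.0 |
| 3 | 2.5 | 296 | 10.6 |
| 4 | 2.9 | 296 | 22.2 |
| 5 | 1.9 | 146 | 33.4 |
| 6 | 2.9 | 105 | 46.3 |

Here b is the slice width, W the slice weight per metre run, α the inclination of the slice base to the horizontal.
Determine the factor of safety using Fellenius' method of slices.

Ordinary method of slices: FS = Σ[c'·Δl_i + (W_i cosα_i)·tanφ'] / Σ W_i sinα_i, with Δl_i = b_i / cosα_i.
Slice 1: Δl = 3.1/cos(-11.8°) = 3.167 m; N'_1 = 143·cos(-11.8°) = 140.0; c'Δl = 15.52; W sinα = -29.2
Slice 2: Δl = 2.6/cos0.0° = 2.600 m; N'_2 = 316·cos0.0° = 316.0; c'Δl = 12.74; W sinα = 0.0
Slice 3: Δl = 2.5/cos10.6° = 2.543 m; N'_3 = 296·cos10.6° = 290.9; c'Δl = 12.46; W sinα = 54.4
Slice 4: Δl = 2.9/cos22.2° = 3.132 m; N'_4 = 296·cos22.2° = 274.1; c'Δl = 15.35; W sinα = 111.8
Slice 5: Δl = 1.9/cos33.4° = 2.276 m; N'_5 = 146·cos33.4° = 121.9; c'Δl = 11.15; W sinα = 80.4
Slice 6: Δl = 2.9/cos46.3° = 4.198 m; N'_6 = 105·cos46.3° = 72.5; c'Δl = 20.57; W sinα = 75.9
Σc'Δl = 87.8 kN/m; ΣN' = 1215.4 kN/m; ΣW sinα = 293.3 kN/m
Resisting = 87.8 + 1215.4·tan34.4° = 87.8 + 832.2 = 920.0 kN/m
FS = 920.0 / 293.3 = 3.136

FS = 3.14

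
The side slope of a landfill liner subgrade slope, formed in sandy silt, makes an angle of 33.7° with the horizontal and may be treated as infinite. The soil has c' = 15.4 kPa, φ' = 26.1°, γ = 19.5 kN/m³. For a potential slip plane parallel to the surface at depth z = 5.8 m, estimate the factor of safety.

FS = 1.03

For an infinite slope with a slip plane parallel to the surface (no pore pressure): FS = [c' + γz cos²β tanφ'] / [γz sinβ cosβ].
γz = 19.5·5.8 = 113.10 kN/m²
Numerator = 15.4 + 113.10·cos²33.7°·tan26.1° = 15.4 + 113.10·0.6921·0.4899 = 53.750 kPa
Denominator = 113.10·sin33.7°·cos33.7° = 113.10·0.5548·0.8320 = 52.208 kPa
FS = 53.750 / 52.208 = 1.030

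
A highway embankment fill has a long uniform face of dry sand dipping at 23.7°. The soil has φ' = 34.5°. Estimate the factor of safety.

For a dry cohesionless infinite slope the factor of safety is FS = tanφ' / tanβ.
FS = tan34.5° / tan23.7° = 0.6873 / 0.4390 = 1.566

FS = 1.57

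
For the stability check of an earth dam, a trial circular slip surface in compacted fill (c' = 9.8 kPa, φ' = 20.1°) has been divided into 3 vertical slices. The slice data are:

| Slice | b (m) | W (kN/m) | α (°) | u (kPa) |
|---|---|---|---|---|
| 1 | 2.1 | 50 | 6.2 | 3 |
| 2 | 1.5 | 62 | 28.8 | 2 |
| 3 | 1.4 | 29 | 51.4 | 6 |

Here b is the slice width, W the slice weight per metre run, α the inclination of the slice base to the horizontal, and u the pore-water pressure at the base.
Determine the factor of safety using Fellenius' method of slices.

Ordinary method of slices: FS = Σ[c'·Δl_i + (W_i cosα_i − u_i·Δl_i)·tanφ'] / Σ W_i sinα_i, with Δl_i = b_i / cosα_i.
Slice 1: Δl = 2.1/cos6.2° = 2.112 m; N'_1 = 50·cos6.2° − 3·2.112 = 43.4; c'Δl = 20.70; W sinα = 5.4
Slice 2: Δl = 1.5/cos28.8° = 1.712 m; N'_2 = 62·cos28.8° − 2·1.712 = 50.9; c'Δl = 16.77; W sinα = 29.9
Slice 3: Δl = 1.4/cos51.4° = 2.244 m; N'_3 = 29·cos51.4° − 6·2.244 = 4.6; c'Δl = 21.99; W sinα = 22.7
Σc'Δl = 59.5 kN/m; ΣN' = 98.9 kN/m; ΣW sinα = 57.9 kN/m
Resisting = 59.5 + 98.9·tan20.1° = 59.5 + 36.2 = 95.7 kN/m
FS = 95.7 / 57.9 = 1.651

FS = 1.65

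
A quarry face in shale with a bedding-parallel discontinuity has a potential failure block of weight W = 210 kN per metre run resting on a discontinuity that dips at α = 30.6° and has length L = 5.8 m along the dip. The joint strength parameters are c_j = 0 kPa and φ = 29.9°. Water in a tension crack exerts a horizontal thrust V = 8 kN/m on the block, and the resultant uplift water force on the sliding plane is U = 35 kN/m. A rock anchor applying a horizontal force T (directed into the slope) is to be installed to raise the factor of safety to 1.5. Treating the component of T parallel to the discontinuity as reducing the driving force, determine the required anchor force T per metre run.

Resolving forces along and normal to the sliding plane, with the horizontal anchor force T adding T·sinα to the effective normal force and T·cosα acting up the plane against the driving force:
FS = [c_jL + (W cosα − U − V sinα + T sinα) tanφ] / [W sinα + V cosα − T cosα]
Without the anchor: N' = 141.7 kN/m, driving T_d = 113.8 kN/m, resisting R = 0·5.8 + 141.7·tan29.9° = 81.5 kN/m, FS = 0.72.
Setting FS = 1.5 and solving for T:
1.5·(113.8 − T cos30.6°) = 81.5 + T sin30.6°·tan29.9°
T·(sin30.6°·tan29.9° + 1.5·cos30.6°) = 1.5·113.8 − 81.5
T·(0.5090·0.5750 + 1.5·0.8607) = 170.7 − 81.5 = 89.2
T·1.5838 = 89.2
T = 56.3 kN/m

T = 56 kN/m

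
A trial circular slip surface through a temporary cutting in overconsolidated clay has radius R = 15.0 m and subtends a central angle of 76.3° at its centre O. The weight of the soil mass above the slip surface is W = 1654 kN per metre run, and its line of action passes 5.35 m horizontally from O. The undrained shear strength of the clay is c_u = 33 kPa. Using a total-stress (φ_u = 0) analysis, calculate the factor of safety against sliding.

FS = 1.12

Taking moments about the centre O, the resisting moment is provided by the undrained shear strength acting along the arc:
Arc length L_a = R·θ = 15.0·(76.3°·π/180) = 15.0·1.3317 = 19.98 m
M_R = c_u·L_a·R = 33·19.98·15.0 = 9887.8 kN·m/m
M_D = W·d = 1654·5.35 = 8848.9 kN·m/m
FS = M_R / M_D = 9887.8 / 8848.9 = 1.117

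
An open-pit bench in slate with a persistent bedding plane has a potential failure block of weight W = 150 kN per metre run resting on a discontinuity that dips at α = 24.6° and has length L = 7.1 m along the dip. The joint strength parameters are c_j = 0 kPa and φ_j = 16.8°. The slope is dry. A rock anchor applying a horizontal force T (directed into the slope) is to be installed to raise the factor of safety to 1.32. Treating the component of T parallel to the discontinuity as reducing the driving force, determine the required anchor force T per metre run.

T = 31 kN/m

Resolving forces along and normal to the sliding plane, with the horizontal anchor force T adding T·sinα to the effective normal force and T·cosα acting up the plane against the driving force:
FS = [c_jL + (W cosα + T sinα) tanφ_j] / [W sinα − T cosα]
Without the anchor: N' = 136.4 kN/m, driving T_d = 62.4 kN/m, resisting R = 0·7.1 + 136.4·tan16.8° = 41.2 kN/m, FS = 0.66.
Setting FS = 1.32 and solving for T:
1.32·(62.4 − T cos24.6°) = 41.2 + T sin24.6°·tan16.8°
T·(sin24.6°·tan16.8° + 1.32·cos24.6°) = 1.32·62.4 − 41.2
T·(0.4163·0.3019 + 1.32·0.9092) = 82.4 − 41.2 = 41.2
T·1.3259 = 41.2
T = 31.1 kN/m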